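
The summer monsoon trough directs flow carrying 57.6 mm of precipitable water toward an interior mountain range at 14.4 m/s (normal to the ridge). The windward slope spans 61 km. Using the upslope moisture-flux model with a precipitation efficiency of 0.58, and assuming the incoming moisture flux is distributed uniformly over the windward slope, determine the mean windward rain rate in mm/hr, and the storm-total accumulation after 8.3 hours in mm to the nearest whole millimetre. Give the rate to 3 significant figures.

Incoming column moisture flux per unit ridge length: F = V × PW = 14.4 × 57.6 = 829.44 mm·m/s.
Spread over the 61 km slope with efficiency ε = 0.58: R = ε·F/W = 0.58 × 829.44 / 61000 m = 7.886e-03 mm/s.
R = 7.886e-03 × 3600 = 28.4 mm/hr.
Over 8.3 h: total = 28.4 × 8.3 = 235.72 ≈ 236 mm.

R ≈ 28.4 mm/hr; total ≈ 236 mm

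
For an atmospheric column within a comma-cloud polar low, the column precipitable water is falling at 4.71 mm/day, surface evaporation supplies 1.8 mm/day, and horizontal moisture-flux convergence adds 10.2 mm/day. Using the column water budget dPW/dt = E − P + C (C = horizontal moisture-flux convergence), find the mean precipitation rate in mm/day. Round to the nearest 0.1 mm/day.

P ≈ 16.7 mm/day

dPW/dt = -4.71 mm/day.
P = E + C − dPW/dt = 1.8 + (10.2) − (-4.71) = 16.7 mm/day.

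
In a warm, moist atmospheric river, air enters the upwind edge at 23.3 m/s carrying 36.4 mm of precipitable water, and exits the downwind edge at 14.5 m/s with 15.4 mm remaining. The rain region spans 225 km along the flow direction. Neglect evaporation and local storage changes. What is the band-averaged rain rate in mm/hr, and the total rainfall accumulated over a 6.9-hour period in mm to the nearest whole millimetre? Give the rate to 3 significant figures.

R ≈ 10.0 mm/hr; total ≈ 69 mm

Column moisture flux per unit crosswind length is F = V × PW.
Inflow: F_in = 23.3 × 36.4 = 848.12 mm·m/s
Outflow: F_out = 14.5 × 15.4 = 223.3 mm·m/s
Steady-state rate R = (F_in − F_out)/L = (848.12 − 223.3) / 225000 m = 2.777e-03 mm/s.
R = 2.777e-03 × 3600 = 10.0 mm/hr.
Over 6.9 h: total = 10.0 × 6.9 = 69 mm.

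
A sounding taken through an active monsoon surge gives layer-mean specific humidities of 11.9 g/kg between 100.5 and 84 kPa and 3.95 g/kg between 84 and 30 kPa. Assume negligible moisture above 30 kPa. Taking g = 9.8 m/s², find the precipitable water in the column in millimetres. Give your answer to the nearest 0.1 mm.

PW ≈ 41.8 mm

Precipitable water is the column-integrated vapour mass per unit area: PW = (1/g) Σ q̄ Δp, with q in kg/kg and Δp in Pa (1 kg/m² of water = 1 mm).
Layer 100.5–84 kPa: Δp = 165 hPa = 16500 Pa, q̄ = 0.0119 kg/kg → 0.0119 × 16500 / 9.8 = 20.04 mm
Layer 84–30 kPa: Δp = 540 hPa = 54000 Pa, q̄ = 0.00395 kg/kg → 0.00395 × 54000 / 9.8 = 21.77 mm
PW = 20.04 + 21.77 = 41.81 ≈ 41.8 mm.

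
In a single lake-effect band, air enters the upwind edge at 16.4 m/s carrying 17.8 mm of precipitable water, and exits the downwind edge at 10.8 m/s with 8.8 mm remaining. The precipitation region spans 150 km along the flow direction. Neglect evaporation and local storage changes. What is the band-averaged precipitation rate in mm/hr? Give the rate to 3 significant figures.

Column moisture flux per unit crosswind length is F = V × PW.
Inflow: F_in = 16.4 × 17.8 = 291.92 mm·m/s
Outflow: F_out = 10.8 × 8.8 = 95.04 mm·m/s
Steady-state rate R = (F_in − F_out)/L = (291.92 − 95.04) / 150000 m = 1.313e-03 mm/s.
R = 1.313e-03 × 3600 = 4.73 mm/hr.

R ≈ 4.73 mm/hr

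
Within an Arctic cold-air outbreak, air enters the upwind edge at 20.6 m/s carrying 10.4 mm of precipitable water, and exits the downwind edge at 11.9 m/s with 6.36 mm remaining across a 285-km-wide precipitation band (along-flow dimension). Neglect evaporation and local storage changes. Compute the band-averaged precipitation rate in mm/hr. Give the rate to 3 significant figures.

R ≈ 1.75 mm/hr

Column moisture flux per unit crosswind length is F = V × PW.
Inflow: F_in = 20.6 × 10.4 = 214.24 mm·m/s
Outflow: F_out = 11.9 × 6.36 = 75.684 mm·m/s
Steady-state rate R = (F_in − F_out)/L = (214.24 − 75.684) / 285000 m = 4.862e-04 mm/s.
R = 4.862e-04 × 3600 = 1.75 mm/hr.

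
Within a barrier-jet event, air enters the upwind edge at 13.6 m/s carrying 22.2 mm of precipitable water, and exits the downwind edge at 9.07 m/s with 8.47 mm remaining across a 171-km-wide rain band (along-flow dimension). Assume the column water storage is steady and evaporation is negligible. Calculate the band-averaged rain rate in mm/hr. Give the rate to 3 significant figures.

Column moisture flux per unit crosswind length is F = V × PW.
Inflow: F_in = 13.6 × 22.2 = 301.92 mm·m/s
Outflow: F_out = 9.07 × 8.47 = 76.8229 mm·m/s
Steady-state rate R = (F_in − F_out)/L = (301.92 − 76.8229) / 171000 m = 1.316e-03 mm/s.
R = 1.316e-03 × 3600 = 4.74 mm/hr.

R ≈ 4.74 mm/hr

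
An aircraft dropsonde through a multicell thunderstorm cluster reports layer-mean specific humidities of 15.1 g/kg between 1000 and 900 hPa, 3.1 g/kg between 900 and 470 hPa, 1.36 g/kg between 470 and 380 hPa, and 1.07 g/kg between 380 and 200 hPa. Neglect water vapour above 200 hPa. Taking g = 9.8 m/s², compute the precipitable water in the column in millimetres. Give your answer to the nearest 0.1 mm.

PW ≈ 32.2 mm

Precipitable water is the column-integrated vapour mass per unit area: PW = (1/g) Σ q̄ Δp, with q in kg/kg and Δp in Pa (1 kg/m² of water = 1 mm).
Layer 1000–900 hPa: Δp = 100 hPa = 10000 Pa, q̄ = 0.0151 kg/kg → 0.0151 × 10000 / 9.8 = 15.41 mm
Layer 900–470 hPa: Δp = 430 hPa = 43000 Pa, q̄ = 0.0031 kg/kg → 0.0031 × 43000 / 9.8 = 13.60 mm
Layer 470–380 hPa: Δp = 90 hPa = 9000 Pa, q̄ = 0.00136 kg/kg → 0.00136 × 9000 / 9.8 = 1.25 mm
Layer 380–200 hPa: Δp = 180 hPa = 18000 Pa, q̄ = 0.00107 kg/kg → 0.00107 × 18000 / 9.8 = 1.97 mm
PW = 15.41 + 13.60 + 1.25 + 1.97 = 32.23 ≈ 32.2 mm.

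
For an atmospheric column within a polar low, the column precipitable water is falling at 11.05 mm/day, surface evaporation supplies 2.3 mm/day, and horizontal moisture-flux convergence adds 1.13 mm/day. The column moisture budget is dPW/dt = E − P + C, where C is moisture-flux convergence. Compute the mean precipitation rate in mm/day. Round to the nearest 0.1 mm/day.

P ≈ 14.5 mm/day

dPW/dt = -11.05 mm/day.
P = E + C − dPW/dt = 2.3 + (1.13) − (-11.05) = 14.5 mm/day.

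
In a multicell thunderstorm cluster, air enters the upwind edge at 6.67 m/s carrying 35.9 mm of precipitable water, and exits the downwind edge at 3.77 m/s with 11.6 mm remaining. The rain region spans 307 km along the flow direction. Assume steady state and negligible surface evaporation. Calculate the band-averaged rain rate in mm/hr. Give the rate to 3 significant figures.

R ≈ 2.30 mm/hr

Column moisture flux per unit crosswind length is F = V × PW.
Inflow: F_in = 6.67 × 35.9 = 239.453 mm·m/s
Outflow: F_out = 3.77 × 11.6 = 43.732 mm·m/s
Steady-state rate R = (F_in − F_out)/L = (239.453 − 43.732) / 307000 m = 6.375e-04 mm/s.
R = 6.375e-04 × 3600 = 2.30 mm/hr.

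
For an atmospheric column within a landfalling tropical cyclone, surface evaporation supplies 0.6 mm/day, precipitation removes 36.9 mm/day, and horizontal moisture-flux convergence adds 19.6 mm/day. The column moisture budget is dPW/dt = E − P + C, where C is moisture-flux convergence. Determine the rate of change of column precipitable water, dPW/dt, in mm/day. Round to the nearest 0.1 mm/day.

dPW/dt ≈ -16.7 mm/day

dPW/dt = E − P + C = 0.6 − 36.9 + (19.6) = -16.7 mm/day.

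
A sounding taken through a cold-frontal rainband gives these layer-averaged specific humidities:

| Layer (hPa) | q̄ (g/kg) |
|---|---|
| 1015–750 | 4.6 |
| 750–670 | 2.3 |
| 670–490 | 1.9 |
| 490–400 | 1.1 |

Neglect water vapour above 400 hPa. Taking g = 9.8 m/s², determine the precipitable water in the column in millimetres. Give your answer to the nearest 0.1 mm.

PW ≈ 18.8 mm

Precipitable water is the column-integrated vapour mass per unit area: PW = (1/g) Σ q̄ Δp, with q in kg/kg and Δp in Pa (1 kg/m² of water = 1 mm).
Layer 1015–750 hPa: Δp = 265 hPa = 26500 Pa, q̄ = 0.0046 kg/kg → 0.0046 × 26500 / 9.8 = 12.44 mm
Layer 750–670 hPa: Δp = 80 hPa = 8000 Pa, q̄ = 0.0023 kg/kg → 0.0023 × 8000 / 9.8 = 1.88 mm
Layer 670–490 hPa: Δp = 180 hPa = 18000 Pa, q̄ = 0.0019 kg/kg → 0.0019 × 18000 / 9.8 = 3.49 mm
Layer 490–400 hPa: Δp = 90 hPa = 9000 Pa, q̄ = 0.0011 kg/kg → 0.0011 × 9000 / 9.8 = 1.01 mm
PW = 12.44 + 1.88 + 3.49 + 1.01 = 18.82 ≈ 18.8 mm.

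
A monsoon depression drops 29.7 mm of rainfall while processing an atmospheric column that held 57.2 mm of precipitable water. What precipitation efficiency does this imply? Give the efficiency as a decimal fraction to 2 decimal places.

ε ≈ 0.52

ε = rainfall / PW = 29.7 / 57.2 = 0.52.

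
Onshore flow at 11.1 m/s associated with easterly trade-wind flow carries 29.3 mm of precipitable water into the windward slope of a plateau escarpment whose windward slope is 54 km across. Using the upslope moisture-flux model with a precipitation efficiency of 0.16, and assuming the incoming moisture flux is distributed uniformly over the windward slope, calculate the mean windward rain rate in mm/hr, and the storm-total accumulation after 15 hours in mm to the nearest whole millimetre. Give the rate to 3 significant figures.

Incoming column moisture flux per unit ridge length: F = V × PW = 11.1 × 29.3 = 325.23 mm·m/s.
Spread over the 54 km slope with efficiency ε = 0.16: R = ε·F/W = 0.16 × 325.23 / 54000 m = 9.636e-04 mm/s.
R = 9.636e-04 × 3600 = 3.47 mm/hr.
Over 15 h: total = 3.47 × 15 = 52.05 ≈ 52 mm.

R ≈ 3.47 mm/hr; total ≈ 52 mm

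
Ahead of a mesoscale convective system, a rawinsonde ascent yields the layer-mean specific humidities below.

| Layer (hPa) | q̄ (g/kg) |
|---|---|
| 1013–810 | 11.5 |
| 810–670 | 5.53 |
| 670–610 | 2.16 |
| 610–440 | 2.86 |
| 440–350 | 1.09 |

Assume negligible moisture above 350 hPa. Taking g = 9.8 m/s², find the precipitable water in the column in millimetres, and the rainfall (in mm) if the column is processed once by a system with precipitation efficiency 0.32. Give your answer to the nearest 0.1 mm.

PW ≈ 39.0 mm; rainfall ≈ 12.5 mm

Precipitable water is the column-integrated vapour mass per unit area: PW = (1/g) Σ q̄ Δp, with q in kg/kg and Δp in Pa (1 kg/m² of water = 1 mm).
Layer 1013–810 hPa: Δp = 203 hPa = 20300 Pa, q̄ = 0.0115 kg/kg → 0.0115 × 20300 / 9.8 = 23.82 mm
Layer 810–670 hPa: Δp = 140 hPa = 14000 Pa, q̄ = 0.00553 kg/kg → 0.00553 × 14000 / 9.8 = 7.90 mm
Layer 670–610 hPa: Δp = 60 hPa = 6000 Pa, q̄ = 0.00216 kg/kg → 0.00216 × 6000 / 9.8 = 1.32 mm
Layer 610–440 hPa: Δp = 170 hPa = 17000 Pa, q̄ = 0.00286 kg/kg → 0.00286 × 17000 / 9.8 = 4.96 mm
Layer 440–350 hPa: Δp = 90 hPa = 9000 Pa, q̄ = 0.00109 kg/kg → 0.00109 × 9000 / 9.8 = 1.00 mm
PW = 23.82 + 7.90 + 1.32 + 4.96 + 1.00 = 39.00 ≈ 39.0 mm.
Rainfall = ε × PW = 0.32 × 39.0 = 12.5 mm.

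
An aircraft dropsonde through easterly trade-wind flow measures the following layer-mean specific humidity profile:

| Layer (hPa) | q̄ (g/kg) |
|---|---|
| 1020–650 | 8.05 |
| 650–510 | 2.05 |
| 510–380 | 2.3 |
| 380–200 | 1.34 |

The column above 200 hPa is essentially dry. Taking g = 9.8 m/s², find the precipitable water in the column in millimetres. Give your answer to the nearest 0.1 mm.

Precipitable water is the column-integrated vapour mass per unit area: PW = (1/g) Σ q̄ Δp, with q in kg/kg and Δp in Pa (1 kg/m² of water = 1 mm).
Layer 1020–650 hPa: Δp = 370 hPa = 37000 Pa, q̄ = 0.00805 kg/kg → 0.00805 × 37000 / 9.8 = 30.39 mm
Layer 650–510 hPa: Δp = 140 hPa = 14000 Pa, q̄ = 0.00205 kg/kg → 0.00205 × 14000 / 9.8 = 2.93 mm
Layer 510–380 hPa: Δp = 130 hPa = 13000 Pa, q̄ = 0.0023 kg/kg → 0.0023 × 13000 / 9.8 = 3.05 mm
Layer 380–200 hPa: Δp = 180 hPa = 18000 Pa, q̄ = 0.00134 kg/kg → 0.00134 × 18000 / 9.8 = 2.46 mm
PW = 30.39 + 2.93 + 3.05 + 2.46 = 38.83 ≈ 38.8 mm.

PW ≈ 38.8 mm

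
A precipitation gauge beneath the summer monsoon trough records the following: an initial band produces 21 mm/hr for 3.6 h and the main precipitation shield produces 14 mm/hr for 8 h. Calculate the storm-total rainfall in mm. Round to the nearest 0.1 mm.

total ≈ 187.6 mm

Total = Σ Rᵢ Δtᵢ = 21 × 3.6 + 14 × 8
      = 75.6 + 112 = 187.6 mm.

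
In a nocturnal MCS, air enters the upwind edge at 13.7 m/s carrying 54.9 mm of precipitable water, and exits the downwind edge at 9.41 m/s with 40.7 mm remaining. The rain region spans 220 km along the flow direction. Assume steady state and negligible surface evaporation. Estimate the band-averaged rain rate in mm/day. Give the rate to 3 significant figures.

R ≈ 145 mm/day

Column moisture flux per unit crosswind length is F = V × PW.
Inflow: F_in = 13.7 × 54.9 = 752.13 mm·m/s
Outflow: F_out = 9.41 × 40.7 = 382.987 mm·m/s
Steady-state rate R = (F_in − F_out)/L = (752.13 − 382.987) / 220000 m = 1.678e-03 mm/s.
R = 1.678e-03 × 3600 × 24 = 145 mm/day.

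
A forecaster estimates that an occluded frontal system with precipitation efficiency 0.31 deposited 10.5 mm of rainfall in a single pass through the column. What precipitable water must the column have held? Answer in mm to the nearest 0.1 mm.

PW = rainfall / ε = 10.5 / 0.31 = 33.9 mm.

PW ≈ 33.9 mm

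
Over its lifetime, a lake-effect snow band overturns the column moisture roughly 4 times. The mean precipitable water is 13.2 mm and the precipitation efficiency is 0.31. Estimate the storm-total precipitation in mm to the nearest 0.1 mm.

precipitation ≈ 16.4 mm

Each cycle deposits ε × PW = 0.31 × 13.2 = 4.092 mm.
Over 4 cycles: 4 × 4.092 = 16.4 mm.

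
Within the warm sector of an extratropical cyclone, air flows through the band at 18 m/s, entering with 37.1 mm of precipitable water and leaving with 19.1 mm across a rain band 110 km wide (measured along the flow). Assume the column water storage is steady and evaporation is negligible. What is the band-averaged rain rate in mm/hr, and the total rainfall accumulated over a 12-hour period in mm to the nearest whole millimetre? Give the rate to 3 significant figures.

Column moisture flux per unit crosswind length is F = V × PW.
Inflow: F_in = 18 × 37.1 = 667.8 mm·m/s
Outflow: F_out = 18 × 19.1 = 343.8 mm·m/s
Steady-state rate R = (F_in − F_out)/L = (667.8 − 343.8) / 110000 m = 2.945e-03 mm/s.
R = 2.945e-03 × 3600 = 10.6 mm/hr.
Over 12 h: total = 10.6 × 12 = 127.2 ≈ 127 mm.

R ≈ 10.6 mm/hr; total ≈ 127 mm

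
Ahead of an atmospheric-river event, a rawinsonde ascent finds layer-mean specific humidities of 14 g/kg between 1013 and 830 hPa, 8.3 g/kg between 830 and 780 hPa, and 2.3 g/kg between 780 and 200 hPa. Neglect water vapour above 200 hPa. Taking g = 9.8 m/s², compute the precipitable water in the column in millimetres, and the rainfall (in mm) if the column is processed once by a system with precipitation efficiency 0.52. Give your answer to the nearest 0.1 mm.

PW ≈ 44.0 mm; rainfall ≈ 22.9 mm

Precipitable water is the column-integrated vapour mass per unit area: PW = (1/g) Σ q̄ Δp, with q in kg/kg and Δp in Pa (1 kg/m² of water = 1 mm).
Layer 1013–830 hPa: Δp = 183 hPa = 18300 Pa, q̄ = 0.014 kg/kg → 0.014 × 18300 / 9.8 = 26.14 mm
Layer 830–780 hPa: Δp = 50 hPa = 5000 Pa, q̄ = 0.0083 kg/kg → 0.0083 × 5000 / 9.8 = 4.23 mm
Layer 780–200 hPa: Δp = 580 hPa = 58000 Pa, q̄ = 0.0023 kg/kg → 0.0023 × 58000 / 9.8 = 13.61 mm
PW = 26.14 + 4.23 + 13.61 = 43.98 ≈ 44.0 mm.
Rainfall = ε × PW = 0.52 × 44.0 = 22.9 mm.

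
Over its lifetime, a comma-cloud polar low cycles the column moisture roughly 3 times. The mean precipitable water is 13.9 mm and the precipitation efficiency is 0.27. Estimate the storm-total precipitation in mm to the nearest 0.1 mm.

precipitation ≈ 11.3 mm

Each cycle deposits ε × PW = 0.27 × 13.9 = 3.753 mm.
Over 3 cycles: 3 × 3.753 = 11.3 mm.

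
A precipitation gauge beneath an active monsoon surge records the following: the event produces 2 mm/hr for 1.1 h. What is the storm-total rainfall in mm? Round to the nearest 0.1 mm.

Total = Σ Rᵢ Δtᵢ = 2 × 1.1
      = 2.2 = 2.2 mm.

total ≈ 2.2 mm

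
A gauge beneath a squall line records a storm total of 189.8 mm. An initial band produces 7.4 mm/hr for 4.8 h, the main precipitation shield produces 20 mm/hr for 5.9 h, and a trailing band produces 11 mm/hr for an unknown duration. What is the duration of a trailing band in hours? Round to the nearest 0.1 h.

Known phases: 7.4 × 4.8 + 20 × 5.9 = 35.52 + 118 = 153.52 mm.
Remaining depth = 189.8 − 153.52 = 36.28 mm.
Duration = 36.28 / 11 = 3.3 h.

duration ≈ 3.3 h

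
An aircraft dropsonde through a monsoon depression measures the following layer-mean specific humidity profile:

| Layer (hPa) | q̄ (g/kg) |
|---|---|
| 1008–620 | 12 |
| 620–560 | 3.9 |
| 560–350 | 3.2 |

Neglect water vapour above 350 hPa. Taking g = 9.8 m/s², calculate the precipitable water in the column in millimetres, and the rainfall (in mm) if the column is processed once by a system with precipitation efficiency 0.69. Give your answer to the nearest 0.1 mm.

PW ≈ 56.8 mm; rainfall ≈ 39.2 mm

Precipitable water is the column-integrated vapour mass per unit area: PW = (1/g) Σ q̄ Δp, with q in kg/kg and Δp in Pa (1 kg/m² of water = 1 mm).
Layer 1008–620 hPa: Δp = 388 hPa = 38800 Pa, q̄ = 0.012 kg/kg → 0.012 × 38800 / 9.8 = 47.51 mm
Layer 620–560 hPa: Δp = 60 hPa = 6000 Pa, q̄ = 0.0039 kg/kg → 0.0039 × 6000 / 9.8 = 2.39 mm
Layer 560–350 hPa: Δp = 210 hPa = 21000 Pa, q̄ = 0.0032 kg/kg → 0.0032 × 21000 / 9.8 = 6.86 mm
PW = 47.51 + 2.39 + 6.86 = 56.76 ≈ 56.8 mm.
Rainfall = ε × PW = 0.69 × 56.8 = 39.2 mm.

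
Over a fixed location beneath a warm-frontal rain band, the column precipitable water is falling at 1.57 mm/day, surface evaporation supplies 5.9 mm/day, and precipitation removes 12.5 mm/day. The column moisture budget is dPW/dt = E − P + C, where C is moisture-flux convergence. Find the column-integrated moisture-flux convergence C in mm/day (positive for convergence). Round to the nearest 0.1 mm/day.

C ≈ 5.0 mm/day

dPW/dt = -1.57 mm/day.
C = dPW/dt − E + P = (-1.57) − 5.9 + 12.5 = 5.0 mm/day.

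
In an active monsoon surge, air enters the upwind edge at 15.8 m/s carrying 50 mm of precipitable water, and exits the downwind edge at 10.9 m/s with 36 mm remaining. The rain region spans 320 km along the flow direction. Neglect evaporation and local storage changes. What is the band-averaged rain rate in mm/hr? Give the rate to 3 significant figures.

Column moisture flux per unit crosswind length is F = V × PW.
Inflow: F_in = 15.8 × 50 = 790 mm·m/s
Outflow: F_out = 10.9 × 36 = 392.4 mm·m/s
Steady-state rate R = (F_in − F_out)/L = (790 − 392.4) / 320000 m = 1.242e-03 mm/s.
R = 1.242e-03 × 3600 = 4.47 mm/hr.

R ≈ 4.47 mm/hr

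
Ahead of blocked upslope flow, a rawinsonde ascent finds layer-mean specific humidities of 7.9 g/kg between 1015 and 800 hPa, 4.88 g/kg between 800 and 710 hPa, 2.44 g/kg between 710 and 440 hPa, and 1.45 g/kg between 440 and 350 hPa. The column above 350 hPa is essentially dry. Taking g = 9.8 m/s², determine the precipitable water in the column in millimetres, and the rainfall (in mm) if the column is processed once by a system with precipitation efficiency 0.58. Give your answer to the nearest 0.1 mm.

Precipitable water is the column-integrated vapour mass per unit area: PW = (1/g) Σ q̄ Δp, with q in kg/kg and Δp in Pa (1 kg/m² of water = 1 mm).
Layer 1015–800 hPa: Δp = 215 hPa = 21500 Pa, q̄ = 0.0079 kg/kg → 0.0079 × 21500 / 9.8 = 17.33 mm
Layer 800–710 hPa: Δp = 90 hPa = 9000 Pa, q̄ = 0.00488 kg/kg → 0.00488 × 9000 / 9.8 = 4.48 mm
Layer 710–440 hPa: Δp = 270 hPa = 27000 Pa, q̄ = 0.00244 kg/kg → 0.00244 × 27000 / 9.8 = 6.72 mm
Layer 440–350 hPa: Δp = 90 hPa = 9000 Pa, q̄ = 0.00145 kg/kg → 0.00145 × 9000 / 9.8 = 1.33 mm
PW = 17.33 + 4.48 + 6.72 + 1.33 = 29.86 ≈ 29.9 mm.
Rainfall = ε × PW = 0.58 × 29.9 = 17.3 mm.

PW ≈ 29.9 mm; rainfall ≈ 17.3 mm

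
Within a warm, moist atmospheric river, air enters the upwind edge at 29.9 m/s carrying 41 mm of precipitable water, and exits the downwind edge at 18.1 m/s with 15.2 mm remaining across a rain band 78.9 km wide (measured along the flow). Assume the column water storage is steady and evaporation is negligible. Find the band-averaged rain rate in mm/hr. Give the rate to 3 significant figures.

Column moisture flux per unit crosswind length is F = V × PW.
Inflow: F_in = 29.9 × 41 = 1225.9 mm·m/s
Outflow: F_out = 18.1 × 15.2 = 275.12 mm·m/s
Steady-state rate R = (F_in − F_out)/L = (1225.9 − 275.12) / 78900 m = 1.205e-02 mm/s.
R = 1.205e-02 × 3600 = 43.4 mm/hr.

R ≈ 43.4 mm/hr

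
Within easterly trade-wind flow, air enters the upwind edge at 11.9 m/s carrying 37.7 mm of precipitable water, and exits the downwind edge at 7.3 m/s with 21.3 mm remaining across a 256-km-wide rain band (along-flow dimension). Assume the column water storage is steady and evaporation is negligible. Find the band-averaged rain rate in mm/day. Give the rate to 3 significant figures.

R ≈ 98.9 mm/day

Column moisture flux per unit crosswind length is F = V × PW.
Inflow: F_in = 11.9 × 37.7 = 448.63 mm·m/s
Outflow: F_out = 7.3 × 21.3 = 155.49 mm·m/s
Steady-state rate R = (F_in − F_out)/L = (448.63 − 155.49) / 256000 m = 1.145e-03 mm/s.
R = 1.145e-03 × 3600 × 24 = 98.9 mm/day.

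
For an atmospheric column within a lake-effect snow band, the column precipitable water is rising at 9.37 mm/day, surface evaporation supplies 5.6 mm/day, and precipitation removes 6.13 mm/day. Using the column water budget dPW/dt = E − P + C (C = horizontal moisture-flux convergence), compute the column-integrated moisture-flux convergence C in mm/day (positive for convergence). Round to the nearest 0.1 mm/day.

C ≈ 9.9 mm/day

dPW/dt = +9.37 mm/day.
C = dPW/dt − E + P = (+9.37) − 5.6 + 6.13 = 9.9 mm/day.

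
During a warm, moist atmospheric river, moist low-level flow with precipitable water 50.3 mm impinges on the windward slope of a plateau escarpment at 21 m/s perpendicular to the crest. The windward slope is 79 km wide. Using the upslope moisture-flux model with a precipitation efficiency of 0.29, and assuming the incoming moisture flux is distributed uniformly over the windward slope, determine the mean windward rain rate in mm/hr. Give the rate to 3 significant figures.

R ≈ 14.0 mm/hr

Incoming column moisture flux per unit ridge length: F = V × PW = 21 × 50.3 = 1056.3 mm·m/s.
Spread over the 79 km slope with efficiency ε = 0.29: R = ε·F/W = 0.29 × 1056.3 / 79000 m = 3.878e-03 mm/s.
R = 3.878e-03 × 3600 = 14.0 mm/hr.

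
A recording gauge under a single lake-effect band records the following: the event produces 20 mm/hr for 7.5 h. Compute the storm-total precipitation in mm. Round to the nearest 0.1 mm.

total ≈ 150.0 mm

Total = Σ Rᵢ Δtᵢ = 20 × 7.5
      = 150 = 150.0 mm.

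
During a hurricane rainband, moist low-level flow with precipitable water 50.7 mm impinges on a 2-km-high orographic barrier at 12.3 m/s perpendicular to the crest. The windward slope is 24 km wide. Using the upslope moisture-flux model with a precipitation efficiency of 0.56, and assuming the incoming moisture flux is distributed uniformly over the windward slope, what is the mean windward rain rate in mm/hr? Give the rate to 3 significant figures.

Incoming column moisture flux per unit ridge length: F = V × PW = 12.3 × 50.7 = 623.61 mm·m/s.
Spread over the 24 km slope with efficiency ε = 0.56: R = ε·F/W = 0.56 × 623.61 / 24000 m = 1.455e-02 mm/s.
R = 1.455e-02 × 3600 = 52.4 mm/hr.

R ≈ 52.4 mm/hr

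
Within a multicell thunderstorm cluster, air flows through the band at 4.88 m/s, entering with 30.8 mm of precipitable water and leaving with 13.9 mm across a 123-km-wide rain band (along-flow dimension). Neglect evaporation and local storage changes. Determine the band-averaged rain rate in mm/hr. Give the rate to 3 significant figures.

Column moisture flux per unit crosswind length is F = V × PW.
Inflow: F_in = 4.88 × 30.8 = 150.304 mm·m/s
Outflow: F_out = 4.88 × 13.9 = 67.832 mm·m/s
Steady-state rate R = (F_in − F_out)/L = (150.304 − 67.832) / 123000 m = 6.705e-04 mm/s.
R = 6.705e-04 × 3600 = 2.41 mm/hr.

R ≈ 2.41 mm/hr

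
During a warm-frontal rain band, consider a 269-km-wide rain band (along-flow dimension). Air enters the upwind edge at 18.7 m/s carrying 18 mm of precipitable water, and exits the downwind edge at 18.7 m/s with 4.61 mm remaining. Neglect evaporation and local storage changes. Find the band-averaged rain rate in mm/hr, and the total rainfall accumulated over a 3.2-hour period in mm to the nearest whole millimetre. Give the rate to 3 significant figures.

Column moisture flux per unit crosswind length is F = V × PW.
Inflow: F_in = 18.7 × 18 = 336.6 mm·m/s
Outflow: F_out = 18.7 × 4.61 = 86.207 mm·m/s
Steady-state rate R = (F_in − F_out)/L = (336.6 − 86.207) / 269000 m = 9.308e-04 mm/s.
R = 9.308e-04 × 3600 = 3.35 mm/hr.
Over 3.2 h: total = 3.35 × 3.2 = 10.72 ≈ 11 mm.

R ≈ 3.35 mm/hr; total ≈ 11 mm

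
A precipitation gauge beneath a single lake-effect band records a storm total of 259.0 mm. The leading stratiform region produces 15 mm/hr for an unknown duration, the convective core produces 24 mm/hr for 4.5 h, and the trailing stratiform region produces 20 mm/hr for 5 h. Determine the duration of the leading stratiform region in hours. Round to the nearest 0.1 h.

duration ≈ 3.4 h

Known phases: 24 × 4.5 + 20 × 5 = 108 + 100 = 208 mm.
Remaining depth = 259.0 − 208 = 51 mm.
Duration = 51 / 15 = 3.4 h.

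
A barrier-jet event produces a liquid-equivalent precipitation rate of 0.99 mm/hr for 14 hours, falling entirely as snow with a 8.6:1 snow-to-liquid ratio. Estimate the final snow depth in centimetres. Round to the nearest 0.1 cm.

snow depth ≈ 11.9 cm

Liquid-equivalent depth = 0.99 × 14 = 13.86 mm.
Snow depth = 13.86 mm × 8.6 = 119.196 mm = 11.9 cm.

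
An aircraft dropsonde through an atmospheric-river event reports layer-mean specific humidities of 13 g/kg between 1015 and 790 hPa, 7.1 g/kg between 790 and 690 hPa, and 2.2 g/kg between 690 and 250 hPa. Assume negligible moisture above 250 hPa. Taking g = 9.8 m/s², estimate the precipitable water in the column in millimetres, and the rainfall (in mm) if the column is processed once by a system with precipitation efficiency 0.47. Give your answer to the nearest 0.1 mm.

PW ≈ 47.0 mm; rainfall ≈ 22.1 mm

Precipitable water is the column-integrated vapour mass per unit area: PW = (1/g) Σ q̄ Δp, with q in kg/kg and Δp in Pa (1 kg/m² of water = 1 mm).
Layer 1015–790 hPa: Δp = 225 hPa = 22500 Pa, q̄ = 0.013 kg/kg → 0.013 × 22500 / 9.8 = 29.85 mm
Layer 790–690 hPa: Δp = 100 hPa = 10000 Pa, q̄ = 0.0071 kg/kg → 0.0071 × 10000 / 9.8 = 7.24 mm
Layer 690–250 hPa: Δp = 440 hPa = 44000 Pa, q̄ = 0.0022 kg/kg → 0.0022 × 44000 / 9.8 = 9.88 mm
PW = 29.85 + 7.24 + 9.88 = 46.97 ≈ 47.0 mm.
Rainfall = ε × PW = 0.47 × 47.0 = 22.1 mm.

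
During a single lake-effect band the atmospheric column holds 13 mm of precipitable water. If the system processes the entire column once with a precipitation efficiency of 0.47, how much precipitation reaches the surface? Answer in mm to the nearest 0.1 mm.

precipitation ≈ 6.1 mm

Precipitation = ε × PW = 0.47 × 13 = 6.1 mm.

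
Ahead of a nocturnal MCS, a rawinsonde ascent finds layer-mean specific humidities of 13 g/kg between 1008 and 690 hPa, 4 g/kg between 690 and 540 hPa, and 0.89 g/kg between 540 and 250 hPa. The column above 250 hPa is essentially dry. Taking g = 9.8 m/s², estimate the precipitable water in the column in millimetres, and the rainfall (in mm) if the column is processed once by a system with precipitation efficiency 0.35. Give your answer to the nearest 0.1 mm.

Precipitable water is the column-integrated vapour mass per unit area: PW = (1/g) Σ q̄ Δp, with q in kg/kg and Δp in Pa (1 kg/m² of water = 1 mm).
Layer 1008–690 hPa: Δp = 318 hPa = 31800 Pa, q̄ = 0.013 kg/kg → 0.013 × 31800 / 9.8 = 42.18 mm
Layer 690–540 hPa: Δp = 150 hPa = 15000 Pa, q̄ = 0.004 kg/kg → 0.004 × 15000 / 9.8 = 6.12 mm
Layer 540–250 hPa: Δp = 290 hPa = 29000 Pa, q̄ = 0.00089 kg/kg → 0.00089 × 29000 / 9.8 = 2.63 mm
PW = 42.18 + 6.12 + 2.63 = 50.93 ≈ 50.9 mm.
Rainfall = ε × PW = 0.35 × 50.9 = 17.8 mm.

PW ≈ 50.9 mm; rainfall ≈ 17.8 mm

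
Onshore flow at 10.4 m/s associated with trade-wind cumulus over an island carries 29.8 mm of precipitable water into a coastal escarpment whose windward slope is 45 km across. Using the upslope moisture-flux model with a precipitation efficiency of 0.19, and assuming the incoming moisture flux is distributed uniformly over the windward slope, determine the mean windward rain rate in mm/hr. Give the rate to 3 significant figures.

Incoming column moisture flux per unit ridge length: F = V × PW = 10.4 × 29.8 = 309.92 mm·m/s.
Spread over the 45 km slope with efficiency ε = 0.19: R = ε·F/W = 0.19 × 309.92 / 45000 m = 1.309e-03 mm/s.
R = 1.309e-03 × 3600 = 4.71 mm/hr.

R ≈ 4.71 mm/hr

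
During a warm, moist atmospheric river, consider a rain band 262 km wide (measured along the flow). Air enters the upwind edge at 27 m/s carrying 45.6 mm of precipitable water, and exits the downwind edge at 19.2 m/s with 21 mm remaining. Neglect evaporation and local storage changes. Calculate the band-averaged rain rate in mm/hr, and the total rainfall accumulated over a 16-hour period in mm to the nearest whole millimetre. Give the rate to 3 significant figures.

Column moisture flux per unit crosswind length is F = V × PW.
Inflow: F_in = 27 × 45.6 = 1231.2 mm·m/s
Outflow: F_out = 19.2 × 21 = 403.2 mm·m/s
Steady-state rate R = (F_in − F_out)/L = (1231.2 − 403.2) / 262000 m = 3.160e-03 mm/s.
R = 3.160e-03 × 3600 = 11.4 mm/hr.
Over 16 h: total = 11.4 × 16 = 182.4 ≈ 182 mm.

R ≈ 11.4 mm/hr; total ≈ 182 mm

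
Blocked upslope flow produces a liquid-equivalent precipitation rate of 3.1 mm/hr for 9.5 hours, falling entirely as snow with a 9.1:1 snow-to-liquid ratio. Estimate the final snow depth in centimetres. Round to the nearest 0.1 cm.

Liquid-equivalent depth = 3.1 × 9.5 = 29.45 mm.
Snow depth = 29.45 mm × 9.1 = 267.995 mm = 26.8 cm.

snow depth ≈ 26.8 cm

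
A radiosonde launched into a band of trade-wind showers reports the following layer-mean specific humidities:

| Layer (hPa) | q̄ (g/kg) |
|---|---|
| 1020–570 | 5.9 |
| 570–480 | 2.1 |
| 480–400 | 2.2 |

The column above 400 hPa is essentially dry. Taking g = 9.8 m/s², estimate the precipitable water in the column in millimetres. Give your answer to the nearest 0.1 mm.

Precipitable water is the column-integrated vapour mass per unit area: PW = (1/g) Σ q̄ Δp, with q in kg/kg and Δp in Pa (1 kg/m² of water = 1 mm).
Layer 1020–570 hPa: Δp = 450 hPa = 45000 Pa, q̄ = 0.0059 kg/kg → 0.0059 × 45000 / 9.8 = 27.09 mm
Layer 570–480 hPa: Δp = 90 hPa = 9000 Pa, q̄ = 0.0021 kg/kg → 0.0021 × 9000 / 9.8 = 1.93 mm
Layer 480–400 hPa: Δp = 80 hPa = 8000 Pa, q̄ = 0.0022 kg/kg → 0.0022 × 8000 / 9.8 = 1.80 mm
PW = 27.09 + 1.93 + 1.80 = 30.82 ≈ 30.8 mm.

PW ≈ 30.8 mm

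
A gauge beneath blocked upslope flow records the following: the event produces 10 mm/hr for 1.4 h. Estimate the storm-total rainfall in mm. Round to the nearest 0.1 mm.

total ≈ 14.0 mm

Total = Σ Rᵢ Δtᵢ = 10 × 1.4
      = 14 = 14.0 mm.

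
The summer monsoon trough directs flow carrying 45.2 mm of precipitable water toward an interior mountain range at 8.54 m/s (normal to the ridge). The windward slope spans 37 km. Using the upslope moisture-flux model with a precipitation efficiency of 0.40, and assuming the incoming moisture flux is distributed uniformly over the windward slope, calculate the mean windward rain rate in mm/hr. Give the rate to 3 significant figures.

R ≈ 15.0 mm/hr

Incoming column moisture flux per unit ridge length: F = V × PW = 8.54 × 45.2 = 386.008 mm·m/s.
Spread over the 37 km slope with efficiency ε = 0.40: R = ε·F/W = 0.40 × 386.008 / 37000 m = 4.173e-03 mm/s.
R = 4.173e-03 × 3600 = 15.0 mm/hr.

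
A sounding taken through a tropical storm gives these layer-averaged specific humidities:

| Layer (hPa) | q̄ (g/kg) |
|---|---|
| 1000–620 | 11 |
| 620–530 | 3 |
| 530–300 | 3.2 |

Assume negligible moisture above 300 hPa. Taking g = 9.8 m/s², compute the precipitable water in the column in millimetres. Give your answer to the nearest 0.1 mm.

Precipitable water is the column-integrated vapour mass per unit area: PW = (1/g) Σ q̄ Δp, with q in kg/kg and Δp in Pa (1 kg/m² of water = 1 mm).
Layer 1000–620 hPa: Δp = 380 hPa = 38000 Pa, q̄ = 0.011 kg/kg → 0.011 × 38000 / 9.8 = 42.65 mm
Layer 620–530 hPa: Δp = 90 hPa = 9000 Pa, q̄ = 0.003 kg/kg → 0.003 × 9000 / 9.8 = 2.76 mm
Layer 530–300 hPa: Δp = 230 hPa = 23000 Pa, q̄ = 0.0032 kg/kg → 0.0032 × 23000 / 9.8 = 7.51 mm
PW = 42.65 + 2.76 + 7.51 = 52.92 ≈ 52.9 mm.

PW ≈ 52.9 mm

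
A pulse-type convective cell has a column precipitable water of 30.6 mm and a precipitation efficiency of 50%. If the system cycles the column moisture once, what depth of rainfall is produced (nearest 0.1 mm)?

rainfall ≈ 15.3 mm

Rainfall = ε × PW = 0.50 × 30.6 = 15.3 mm.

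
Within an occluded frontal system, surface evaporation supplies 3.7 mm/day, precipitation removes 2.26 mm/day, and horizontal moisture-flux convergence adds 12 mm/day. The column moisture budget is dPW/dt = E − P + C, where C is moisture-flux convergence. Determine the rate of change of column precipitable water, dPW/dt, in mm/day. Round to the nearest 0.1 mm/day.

dPW/dt ≈ 13.4 mm/day

dPW/dt = E − P + C = 3.7 − 2.26 + (12) = 13.4 mm/day.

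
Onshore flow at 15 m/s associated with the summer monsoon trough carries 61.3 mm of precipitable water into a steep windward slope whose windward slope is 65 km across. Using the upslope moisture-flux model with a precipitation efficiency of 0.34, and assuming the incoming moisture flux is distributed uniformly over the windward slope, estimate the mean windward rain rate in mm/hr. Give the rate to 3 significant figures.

Incoming column moisture flux per unit ridge length: F = V × PW = 15 × 61.3 = 919.5 mm·m/s.
Spread over the 65 km slope with efficiency ε = 0.34: R = ε·F/W = 0.34 × 919.5 / 65000 m = 4.810e-03 mm/s.
R = 4.810e-03 × 3600 = 17.3 mm/hr.

R ≈ 17.3 mm/hr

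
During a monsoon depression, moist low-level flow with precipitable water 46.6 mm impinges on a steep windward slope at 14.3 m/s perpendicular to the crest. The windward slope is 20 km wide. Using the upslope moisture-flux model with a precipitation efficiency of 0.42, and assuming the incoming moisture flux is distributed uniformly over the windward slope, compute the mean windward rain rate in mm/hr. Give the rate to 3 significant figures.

Incoming column moisture flux per unit ridge length: F = V × PW = 14.3 × 46.6 = 666.38 mm·m/s.
Spread over the 20 km slope with efficiency ε = 0.42: R = ε·F/W = 0.42 × 666.38 / 20000 m = 1.399e-02 mm/s.
R = 1.399e-02 × 3600 = 50.4 mm/hr.

R ≈ 50.4 mm/hr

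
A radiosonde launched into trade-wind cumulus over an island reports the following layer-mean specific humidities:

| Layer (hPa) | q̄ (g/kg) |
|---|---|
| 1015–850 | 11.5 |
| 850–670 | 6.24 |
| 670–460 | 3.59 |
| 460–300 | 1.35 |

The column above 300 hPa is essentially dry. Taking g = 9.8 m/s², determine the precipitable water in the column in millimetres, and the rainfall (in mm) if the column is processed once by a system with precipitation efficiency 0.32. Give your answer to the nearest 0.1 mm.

Precipitable water is the column-integrated vapour mass per unit area: PW = (1/g) Σ q̄ Δp, with q in kg/kg and Δp in Pa (1 kg/m² of water = 1 mm).
Layer 1015–850 hPa: Δp = 165 hPa = 16500 Pa, q̄ = 0.0115 kg/kg → 0.0115 × 16500 / 9.8 = 19.36 mm
Layer 850–670 hPa: Δp = 180 hPa = 18000 Pa, q̄ = 0.00624 kg/kg → 0.00624 × 18000 / 9.8 = 11.46 mm
Layer 670–460 hPa: Δp = 210 hPa = 21000 Pa, q̄ = 0.00359 kg/kg → 0.00359 × 21000 / 9.8 = 7.69 mm
Layer 460–300 hPa: Δp = 160 hPa = 16000 Pa, q̄ = 0.00135 kg/kg → 0.00135 × 16000 / 9.8 = 2.20 mm
PW = 19.36 + 11.46 + 7.69 + 2.20 = 40.71 ≈ 40.7 mm.
Rainfall = ε × PW = 0.32 × 40.7 = 13.0 mm.

PW ≈ 40.7 mm; rainfall ≈ 13.0 mm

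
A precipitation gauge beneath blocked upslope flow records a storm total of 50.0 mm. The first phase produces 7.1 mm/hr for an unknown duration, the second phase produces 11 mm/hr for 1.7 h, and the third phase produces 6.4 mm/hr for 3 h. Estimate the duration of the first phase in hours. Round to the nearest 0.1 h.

duration ≈ 1.7 h

Known phases: 11 × 1.7 + 6.4 × 3 = 18.7 + 19.2 = 37.9 mm.
Remaining depth = 50.0 − 37.9 = 12.1 mm.
Duration = 12.1 / 7.1 = 1.7 h.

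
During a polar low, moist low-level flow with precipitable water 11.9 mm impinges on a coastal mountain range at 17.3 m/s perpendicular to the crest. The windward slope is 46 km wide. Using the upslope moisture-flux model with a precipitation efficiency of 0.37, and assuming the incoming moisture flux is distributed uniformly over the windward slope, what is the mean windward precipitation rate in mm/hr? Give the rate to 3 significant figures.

Incoming column moisture flux per unit ridge length: F = V × PW = 17.3 × 11.9 = 205.87 mm·m/s.
Spread over the 46 km slope with efficiency ε = 0.37: R = ε·F/W = 0.37 × 205.87 / 46000 m = 1.656e-03 mm/s.
R = 1.656e-03 × 3600 = 5.96 mm/hr.

R ≈ 5.96 mm/hr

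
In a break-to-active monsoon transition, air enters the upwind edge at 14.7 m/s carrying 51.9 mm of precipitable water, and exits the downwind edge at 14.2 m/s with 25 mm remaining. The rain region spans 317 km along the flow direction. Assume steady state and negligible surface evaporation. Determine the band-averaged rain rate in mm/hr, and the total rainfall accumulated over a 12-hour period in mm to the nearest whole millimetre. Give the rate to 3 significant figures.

R ≈ 4.63 mm/hr; total ≈ 56 mm

Column moisture flux per unit crosswind length is F = V × PW.
Inflow: F_in = 14.7 × 51.9 = 762.93 mm·m/s
Outflow: F_out = 14.2 × 25 = 355 mm·m/s
Steady-state rate R = (F_in − F_out)/L = (762.93 − 355) / 317000 m = 1.287e-03 mm/s.
R = 1.287e-03 × 3600 = 4.63 mm/hr.
Over 12 h: total = 4.63 × 12 = 55.56 ≈ 56 mm.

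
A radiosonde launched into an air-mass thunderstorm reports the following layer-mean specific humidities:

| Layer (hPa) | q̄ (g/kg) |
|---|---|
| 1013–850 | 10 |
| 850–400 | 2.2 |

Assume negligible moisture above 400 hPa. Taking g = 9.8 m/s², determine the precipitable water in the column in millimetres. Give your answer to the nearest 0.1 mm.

Precipitable water is the column-integrated vapour mass per unit area: PW = (1/g) Σ q̄ Δp, with q in kg/kg and Δp in Pa (1 kg/m² of water = 1 mm).
Layer 1013–850 hPa: Δp = 163 hPa = 16300 Pa, q̄ = 0.01 kg/kg → 0.01 × 16300 / 9.8 = 16.63 mm
Layer 850–400 hPa: Δp = 450 hPa = 45000 Pa, q̄ = 0.0022 kg/kg → 0.0022 × 45000 / 9.8 = 10.10 mm
PW = 16.63 + 10.10 = 26.73 ≈ 26.7 mm.

PW ≈ 26.7 mm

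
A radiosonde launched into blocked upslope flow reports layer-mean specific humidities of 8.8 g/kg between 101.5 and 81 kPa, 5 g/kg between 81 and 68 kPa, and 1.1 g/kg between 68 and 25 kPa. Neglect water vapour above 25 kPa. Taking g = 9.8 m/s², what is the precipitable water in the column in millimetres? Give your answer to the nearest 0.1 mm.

Precipitable water is the column-integrated vapour mass per unit area: PW = (1/g) Σ q̄ Δp, with q in kg/kg and Δp in Pa (1 kg/m² of water = 1 mm).
Layer 101.5–81 kPa: Δp = 205 hPa = 20500 Pa, q̄ = 0.0088 kg/kg → 0.0088 × 20500 / 9.8 = 18.41 mm
Layer 81–68 kPa: Δp = 130 hPa = 13000 Pa, q̄ = 0.005 kg/kg → 0.005 × 13000 / 9.8 = 6.63 mm
Layer 68–25 kPa: Δp = 430 hPa = 43000 Pa, q̄ = 0.0011 kg/kg → 0.0011 × 43000 / 9.8 = 4.83 mm
PW = 18.41 + 6.63 + 4.83 = 29.87 ≈ 29.9 mm.

PW ≈ 29.9 mm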